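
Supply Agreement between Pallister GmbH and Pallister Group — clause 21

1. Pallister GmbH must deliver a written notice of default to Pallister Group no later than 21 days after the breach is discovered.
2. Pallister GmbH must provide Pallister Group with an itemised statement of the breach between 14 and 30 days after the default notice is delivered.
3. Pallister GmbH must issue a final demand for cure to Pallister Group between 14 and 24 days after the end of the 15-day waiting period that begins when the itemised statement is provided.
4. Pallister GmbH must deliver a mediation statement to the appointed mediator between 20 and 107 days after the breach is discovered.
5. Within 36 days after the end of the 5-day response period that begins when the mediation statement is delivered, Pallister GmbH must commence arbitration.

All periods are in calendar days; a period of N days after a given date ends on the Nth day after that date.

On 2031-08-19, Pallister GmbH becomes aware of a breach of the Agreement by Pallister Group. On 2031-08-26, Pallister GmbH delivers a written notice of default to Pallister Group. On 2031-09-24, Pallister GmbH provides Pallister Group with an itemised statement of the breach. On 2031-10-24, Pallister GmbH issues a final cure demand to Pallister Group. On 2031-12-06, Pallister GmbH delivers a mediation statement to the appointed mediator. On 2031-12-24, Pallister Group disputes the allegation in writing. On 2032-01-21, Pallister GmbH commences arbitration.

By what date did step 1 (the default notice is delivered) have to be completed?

Step 1 runs from 2031-08-19, when the breach is discovered. 21 days after 2031-08-19 is 2031-09-09.

2031-09-09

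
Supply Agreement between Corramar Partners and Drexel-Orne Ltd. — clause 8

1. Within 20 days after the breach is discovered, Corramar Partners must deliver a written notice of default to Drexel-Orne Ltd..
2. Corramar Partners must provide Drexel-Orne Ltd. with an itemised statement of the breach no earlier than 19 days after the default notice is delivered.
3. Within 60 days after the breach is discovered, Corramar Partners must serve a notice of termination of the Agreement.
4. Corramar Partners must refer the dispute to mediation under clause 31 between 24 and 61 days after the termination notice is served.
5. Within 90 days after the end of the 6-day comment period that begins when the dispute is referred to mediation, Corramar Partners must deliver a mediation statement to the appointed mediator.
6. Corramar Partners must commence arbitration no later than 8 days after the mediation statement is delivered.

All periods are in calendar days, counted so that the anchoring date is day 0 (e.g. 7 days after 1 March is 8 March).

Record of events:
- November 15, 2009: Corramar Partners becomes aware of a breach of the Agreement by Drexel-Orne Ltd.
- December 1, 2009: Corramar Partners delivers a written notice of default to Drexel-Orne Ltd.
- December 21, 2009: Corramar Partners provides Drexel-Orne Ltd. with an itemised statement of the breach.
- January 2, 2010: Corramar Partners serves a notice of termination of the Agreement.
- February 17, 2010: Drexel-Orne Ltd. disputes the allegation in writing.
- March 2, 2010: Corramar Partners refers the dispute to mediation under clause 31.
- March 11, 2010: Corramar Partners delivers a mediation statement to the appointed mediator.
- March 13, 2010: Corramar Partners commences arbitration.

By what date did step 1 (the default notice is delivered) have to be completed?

Step 1 runs from November 15, 2009, when the breach is discovered. 20 days after November 15, 2009 is December 5, 2009.

December 5, 2009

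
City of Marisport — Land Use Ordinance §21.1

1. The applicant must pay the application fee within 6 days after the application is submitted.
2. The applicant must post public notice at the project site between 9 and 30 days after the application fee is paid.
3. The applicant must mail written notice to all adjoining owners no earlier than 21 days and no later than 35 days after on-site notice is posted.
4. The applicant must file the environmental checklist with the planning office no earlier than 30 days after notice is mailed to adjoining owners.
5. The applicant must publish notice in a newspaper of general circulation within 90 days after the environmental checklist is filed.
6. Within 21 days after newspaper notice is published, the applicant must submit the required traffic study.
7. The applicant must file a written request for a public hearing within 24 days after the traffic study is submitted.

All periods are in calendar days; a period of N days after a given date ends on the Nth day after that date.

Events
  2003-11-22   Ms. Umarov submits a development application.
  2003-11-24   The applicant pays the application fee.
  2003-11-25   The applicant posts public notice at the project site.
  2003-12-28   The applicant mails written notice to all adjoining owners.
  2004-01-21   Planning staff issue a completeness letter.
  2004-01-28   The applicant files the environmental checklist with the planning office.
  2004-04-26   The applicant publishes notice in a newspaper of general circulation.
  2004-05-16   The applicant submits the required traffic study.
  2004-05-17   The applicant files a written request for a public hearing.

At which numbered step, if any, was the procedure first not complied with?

Step 1: 6 days after 2003-11-22 (when the application is submitted) is 2003-11-28; 2003-11-24 is within that limit.
Step 2: the window is 9–30 days after 2003-11-24 (when the application fee is paid), so 2003-12-03 through 2003-12-24; 2003-11-25 is 8 days too early.
Later steps need not be reached.

Step 2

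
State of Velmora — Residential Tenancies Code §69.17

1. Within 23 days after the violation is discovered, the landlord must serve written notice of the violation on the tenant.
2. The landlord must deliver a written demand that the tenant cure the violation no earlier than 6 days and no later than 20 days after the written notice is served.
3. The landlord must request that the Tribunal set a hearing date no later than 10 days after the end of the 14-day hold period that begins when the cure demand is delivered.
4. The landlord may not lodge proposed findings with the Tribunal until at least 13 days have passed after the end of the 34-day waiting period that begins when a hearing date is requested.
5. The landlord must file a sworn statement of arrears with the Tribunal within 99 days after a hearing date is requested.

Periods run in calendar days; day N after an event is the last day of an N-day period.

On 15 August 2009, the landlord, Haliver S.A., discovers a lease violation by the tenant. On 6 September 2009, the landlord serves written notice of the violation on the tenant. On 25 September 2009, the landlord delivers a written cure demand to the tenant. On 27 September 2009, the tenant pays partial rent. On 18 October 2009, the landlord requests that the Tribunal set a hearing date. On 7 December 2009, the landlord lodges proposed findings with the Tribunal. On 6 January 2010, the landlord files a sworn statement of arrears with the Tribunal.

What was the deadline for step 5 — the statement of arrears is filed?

Step 5 runs from 18 October 2009, when a hearing date is requested. 99 days after 18 October 2009 is 25 January 2010.

25 January 2010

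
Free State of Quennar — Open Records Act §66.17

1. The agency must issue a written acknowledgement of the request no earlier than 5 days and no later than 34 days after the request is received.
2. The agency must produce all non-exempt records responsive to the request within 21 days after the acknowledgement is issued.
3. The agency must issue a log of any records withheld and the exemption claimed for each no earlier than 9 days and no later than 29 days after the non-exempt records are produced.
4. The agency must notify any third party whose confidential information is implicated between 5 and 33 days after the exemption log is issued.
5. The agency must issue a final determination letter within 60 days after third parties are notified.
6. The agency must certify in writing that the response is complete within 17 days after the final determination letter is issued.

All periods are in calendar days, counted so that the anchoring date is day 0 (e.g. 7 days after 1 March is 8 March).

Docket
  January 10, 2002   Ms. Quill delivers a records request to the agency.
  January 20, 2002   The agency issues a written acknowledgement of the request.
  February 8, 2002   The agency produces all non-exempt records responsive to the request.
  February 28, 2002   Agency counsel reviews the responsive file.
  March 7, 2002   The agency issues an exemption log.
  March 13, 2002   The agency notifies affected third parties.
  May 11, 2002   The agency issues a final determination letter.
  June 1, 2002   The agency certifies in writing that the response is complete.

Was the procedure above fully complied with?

Step 1 — 5 and 34 days from January 10, 2002 (when the request is received) are January 15, 2002 and February 13, 2002 respectively; done January 20, 2002 — within the window.
Step 2 — counting 21 days from January 20, 2002 (when the acknowledgement is issued) gives a deadline of February 10, 2002; done February 8, 2002 — timely.
Step 3 — 9 and 29 days from February 8, 2002 (when the non-exempt records are produced) are February 17, 2002 and March 9, 2002 respectively; March 7, 2002 falls inside that range.
Step 4 — 5 and 33 days from March 7, 2002 (when the exemption log is issued) are March 12, 2002 and April 9, 2002 respectively; done March 13, 2002, which is between those dates.
Step 5 — counting 60 days from March 13, 2002 (when third parties are notified) gives a deadline of May 12, 2002; May 11, 2002 is within that limit.
Step 6 — counting 17 days from May 11, 2002 (when the final determination letter is issued) gives a deadline of May 28, 2002; done June 1, 2002 — 4 days late.

No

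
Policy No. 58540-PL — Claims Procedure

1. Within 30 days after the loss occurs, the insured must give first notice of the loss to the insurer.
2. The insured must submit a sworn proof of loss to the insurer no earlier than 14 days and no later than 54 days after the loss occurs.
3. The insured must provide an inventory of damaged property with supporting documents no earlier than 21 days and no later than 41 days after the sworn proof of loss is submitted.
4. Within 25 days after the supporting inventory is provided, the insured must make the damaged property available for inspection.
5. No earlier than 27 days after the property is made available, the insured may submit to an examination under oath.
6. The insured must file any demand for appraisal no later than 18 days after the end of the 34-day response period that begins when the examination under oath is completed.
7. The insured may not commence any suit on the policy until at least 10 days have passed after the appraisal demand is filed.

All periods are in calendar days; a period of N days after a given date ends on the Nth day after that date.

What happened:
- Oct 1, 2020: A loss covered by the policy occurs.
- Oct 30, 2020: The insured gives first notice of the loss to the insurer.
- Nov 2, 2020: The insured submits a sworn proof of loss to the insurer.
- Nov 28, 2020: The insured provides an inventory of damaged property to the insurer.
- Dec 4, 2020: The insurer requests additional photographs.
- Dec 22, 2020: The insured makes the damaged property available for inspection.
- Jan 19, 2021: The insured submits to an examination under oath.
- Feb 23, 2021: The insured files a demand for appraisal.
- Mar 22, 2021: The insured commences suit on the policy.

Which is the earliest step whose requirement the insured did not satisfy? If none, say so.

None — every step was satisfied

Step 1 — counting 30 days from Oct 1, 2020 (when the loss occurs) gives a deadline of Oct 31, 2020; done Oct 30, 2020 — timely.
Step 2 — 14 and 54 days from Oct 1, 2020 (when the loss occurs) are Oct 15, 2020 and Nov 24, 2020 respectively; done Nov 2, 2020 — within the window.
Step 3 — 21 and 41 days from Nov 2, 2020 (when the sworn proof of loss is submitted) are Nov 23, 2020 and Dec 13, 2020 respectively; done Nov 28, 2020 — within the window.
Step 4 — counting 25 days from Nov 28, 2020 (when the supporting inventory is provided) gives a deadline of Dec 23, 2020; done Dec 22, 2020 — timely.
Step 5 — must wait 27 days from Dec 22, 2020 (when the property is made available), so not before Jan 18, 2021; done Jan 19, 2021, after the minimum wait.
Step 6 — counting 18 days from Feb 22, 2021 (end of the 34-day response period, which began when the examination under oath is completed on Jan 19, 2021) gives a deadline of Mar 12, 2021; Feb 23, 2021 is within that limit.
Step 7 — must wait 10 days from Feb 23, 2021 (when the appraisal demand is filed), so not before Mar 5, 2021; Mar 22, 2021 is on or after that date.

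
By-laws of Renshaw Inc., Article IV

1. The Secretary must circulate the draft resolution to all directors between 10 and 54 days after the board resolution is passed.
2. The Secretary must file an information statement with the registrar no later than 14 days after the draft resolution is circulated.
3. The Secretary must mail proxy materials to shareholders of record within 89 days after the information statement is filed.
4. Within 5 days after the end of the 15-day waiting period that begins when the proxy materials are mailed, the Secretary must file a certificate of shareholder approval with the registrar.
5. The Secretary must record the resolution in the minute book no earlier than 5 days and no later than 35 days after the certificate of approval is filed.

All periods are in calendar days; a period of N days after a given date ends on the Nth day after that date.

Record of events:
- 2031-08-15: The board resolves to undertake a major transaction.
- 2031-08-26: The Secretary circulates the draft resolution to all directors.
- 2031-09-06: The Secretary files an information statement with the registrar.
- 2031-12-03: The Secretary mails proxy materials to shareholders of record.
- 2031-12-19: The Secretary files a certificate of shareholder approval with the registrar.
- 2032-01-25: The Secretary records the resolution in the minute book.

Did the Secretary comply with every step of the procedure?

Step 1: the window is 10–54 days after 2031-08-15 (when the board resolution is passed), so 2031-08-25 through 2031-10-08; 2031-08-26 falls inside that range.
Step 2: 14 days after 2031-08-26 (when the draft resolution is circulated) is 2031-09-09; done 2031-09-06 — timely.
Step 3: 89 days after 2031-09-06 (when the information statement is filed) is 2031-12-04; done 2031-12-03 — timely.
Step 4: 5 days after 2031-12-18 (end of the 15-day waiting period, which began when the proxy materials are mailed on 2031-12-03) is 2031-12-23; done 2031-12-19 — timely.
Step 5: the window is 5–35 days after 2031-12-19 (when the certificate of approval is filed), so 2031-12-24 through 2032-01-23; done 2032-01-25 — 2 days after the window closed.

No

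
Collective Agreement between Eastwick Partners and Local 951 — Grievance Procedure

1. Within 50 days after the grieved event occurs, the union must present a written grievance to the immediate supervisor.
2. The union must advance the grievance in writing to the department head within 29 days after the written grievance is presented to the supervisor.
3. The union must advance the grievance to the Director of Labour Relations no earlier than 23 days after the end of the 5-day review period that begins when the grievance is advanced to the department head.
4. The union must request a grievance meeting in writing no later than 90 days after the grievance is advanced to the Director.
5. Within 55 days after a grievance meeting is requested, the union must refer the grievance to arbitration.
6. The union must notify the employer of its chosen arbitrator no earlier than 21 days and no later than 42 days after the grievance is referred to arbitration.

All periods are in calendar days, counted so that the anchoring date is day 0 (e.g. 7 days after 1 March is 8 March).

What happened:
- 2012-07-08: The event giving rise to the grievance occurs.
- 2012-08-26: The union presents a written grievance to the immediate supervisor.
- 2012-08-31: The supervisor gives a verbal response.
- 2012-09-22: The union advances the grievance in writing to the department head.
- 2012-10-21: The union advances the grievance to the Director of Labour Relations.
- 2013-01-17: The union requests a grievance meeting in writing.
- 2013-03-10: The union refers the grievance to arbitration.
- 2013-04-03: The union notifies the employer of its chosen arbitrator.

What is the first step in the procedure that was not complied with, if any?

Step 1: 50 days after 2012-07-08 (when the grieved event occurs) is 2012-08-27; 2012-08-26 is within that limit.
Step 2: 29 days after 2012-08-26 (when the written grievance is presented to the supervisor) is 2012-09-24; 2012-09-22 is within that limit.
Step 3: the earliest permitted date is 23 days after 2012-09-27 (end of the 5-day review period, which began when the grievance is advanced to the department head on 2012-09-22), i.e. 2012-10-20; done 2012-10-21 — permitted.
Step 4: 90 days after 2012-10-21 (when the grievance is advanced to the Director) is 2013-01-19; 2013-01-17 is within that limit.
Step 5: 55 days after 2013-01-17 (when a grievance meeting is requested) is 2013-03-13; completed 2013-03-10, before the deadline.
Step 6: the window is 21–42 days after 2013-03-10 (when the grievance is referred to arbitration), so 2013-03-31 through 2013-04-21; done 2013-04-03 — within the window.

None — every step was satisfied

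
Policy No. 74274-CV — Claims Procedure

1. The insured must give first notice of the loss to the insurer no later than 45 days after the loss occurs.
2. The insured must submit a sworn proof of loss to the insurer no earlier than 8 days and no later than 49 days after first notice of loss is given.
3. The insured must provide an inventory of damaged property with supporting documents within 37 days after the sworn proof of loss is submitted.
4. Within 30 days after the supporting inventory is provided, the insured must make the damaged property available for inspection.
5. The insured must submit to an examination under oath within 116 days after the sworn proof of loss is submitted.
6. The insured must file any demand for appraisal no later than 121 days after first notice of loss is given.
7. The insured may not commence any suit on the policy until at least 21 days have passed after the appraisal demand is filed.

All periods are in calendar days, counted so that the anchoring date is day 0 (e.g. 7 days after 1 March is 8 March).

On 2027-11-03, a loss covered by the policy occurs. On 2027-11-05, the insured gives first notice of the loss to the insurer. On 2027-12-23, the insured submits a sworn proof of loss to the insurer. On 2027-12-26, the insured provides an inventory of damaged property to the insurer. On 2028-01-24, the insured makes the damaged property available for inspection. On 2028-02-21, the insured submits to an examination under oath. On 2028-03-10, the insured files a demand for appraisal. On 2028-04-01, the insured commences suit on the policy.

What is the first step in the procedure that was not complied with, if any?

Step 6

Step 1: 45 days after 2027-11-03 (when the loss occurs) is 2027-12-18; 2027-11-05 is within that limit.
Step 2: the window is 8–49 days after 2027-11-05 (when first notice of loss is given), so 2027-11-13 through 2027-12-24; done 2027-12-23, which is between those dates.
Step 3: 37 days after 2027-12-23 (when the sworn proof of loss is submitted) is 2028-01-29; 2027-12-26 is within that limit.
Step 4: 30 days after 2027-12-26 (when the supporting inventory is provided) is 2028-01-25; 2028-01-24 is within that limit.
Step 5: 116 days after 2027-12-23 (when the sworn proof of loss is submitted) is 2028-04-17; done 2028-02-21 — timely.
Step 6: 121 days after 2027-11-05 (when first notice of loss is given) is 2028-03-05; not done until 2028-03-10, 5 days after the deadline.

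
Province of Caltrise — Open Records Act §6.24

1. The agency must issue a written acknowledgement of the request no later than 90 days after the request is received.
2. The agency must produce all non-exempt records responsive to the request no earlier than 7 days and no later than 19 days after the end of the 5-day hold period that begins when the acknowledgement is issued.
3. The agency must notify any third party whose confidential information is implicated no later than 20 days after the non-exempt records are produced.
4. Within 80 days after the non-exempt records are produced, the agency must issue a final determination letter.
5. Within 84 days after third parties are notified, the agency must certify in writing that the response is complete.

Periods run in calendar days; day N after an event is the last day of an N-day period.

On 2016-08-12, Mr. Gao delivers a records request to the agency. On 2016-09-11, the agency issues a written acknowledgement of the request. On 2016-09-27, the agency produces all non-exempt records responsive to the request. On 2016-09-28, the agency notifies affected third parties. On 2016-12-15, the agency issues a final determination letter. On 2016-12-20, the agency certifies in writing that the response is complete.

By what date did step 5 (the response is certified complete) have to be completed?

Step 5 runs from 2016-09-28, when third parties are notified. 84 days after 2016-09-28 is 2016-12-21.

2016-12-21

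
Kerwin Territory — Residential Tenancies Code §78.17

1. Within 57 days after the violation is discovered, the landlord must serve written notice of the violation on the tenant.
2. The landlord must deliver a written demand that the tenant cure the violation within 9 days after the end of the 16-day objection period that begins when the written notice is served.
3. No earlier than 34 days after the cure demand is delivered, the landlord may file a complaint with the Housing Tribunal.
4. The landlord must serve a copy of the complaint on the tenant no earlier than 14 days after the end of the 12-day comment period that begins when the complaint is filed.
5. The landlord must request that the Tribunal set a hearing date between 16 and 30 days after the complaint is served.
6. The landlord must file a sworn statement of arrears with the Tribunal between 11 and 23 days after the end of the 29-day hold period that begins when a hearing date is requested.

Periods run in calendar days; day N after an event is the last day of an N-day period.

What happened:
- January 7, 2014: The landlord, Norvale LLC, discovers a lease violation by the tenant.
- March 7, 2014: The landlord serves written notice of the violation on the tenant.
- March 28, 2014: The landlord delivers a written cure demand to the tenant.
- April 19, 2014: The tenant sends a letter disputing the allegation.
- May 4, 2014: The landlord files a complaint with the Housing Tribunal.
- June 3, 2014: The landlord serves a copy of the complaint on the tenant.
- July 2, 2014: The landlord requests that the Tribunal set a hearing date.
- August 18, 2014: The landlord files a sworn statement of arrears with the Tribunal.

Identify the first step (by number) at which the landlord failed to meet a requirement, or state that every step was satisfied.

Step 1

Step 1 — counting 57 days from January 7, 2014 (when the violation is discovered) gives a deadline of March 5, 2014; March 7, 2014 misses that deadline by 2 days.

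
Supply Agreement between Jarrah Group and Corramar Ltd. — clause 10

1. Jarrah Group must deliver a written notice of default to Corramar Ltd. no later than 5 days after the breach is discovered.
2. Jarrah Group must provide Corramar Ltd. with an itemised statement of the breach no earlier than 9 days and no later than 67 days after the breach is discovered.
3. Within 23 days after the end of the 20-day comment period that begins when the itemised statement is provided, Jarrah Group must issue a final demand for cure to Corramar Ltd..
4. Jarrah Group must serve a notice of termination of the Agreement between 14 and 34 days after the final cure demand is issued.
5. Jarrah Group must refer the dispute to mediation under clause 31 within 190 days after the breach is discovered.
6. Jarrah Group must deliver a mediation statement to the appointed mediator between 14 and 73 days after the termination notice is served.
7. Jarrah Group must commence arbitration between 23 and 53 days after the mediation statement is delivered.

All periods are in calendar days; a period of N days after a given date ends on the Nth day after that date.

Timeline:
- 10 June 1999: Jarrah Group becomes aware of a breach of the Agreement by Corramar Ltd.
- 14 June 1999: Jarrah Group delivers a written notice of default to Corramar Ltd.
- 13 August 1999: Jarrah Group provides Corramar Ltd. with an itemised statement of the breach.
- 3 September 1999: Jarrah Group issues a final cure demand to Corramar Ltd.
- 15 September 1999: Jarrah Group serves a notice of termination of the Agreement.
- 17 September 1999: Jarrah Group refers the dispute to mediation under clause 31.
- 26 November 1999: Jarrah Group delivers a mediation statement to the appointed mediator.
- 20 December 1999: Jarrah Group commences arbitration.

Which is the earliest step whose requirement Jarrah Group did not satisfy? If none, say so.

Step 4

Step 1: 5 days after 10 June 1999 (when the breach is discovered) is 15 June 1999; completed 14 June 1999, before the deadline.
Step 2: the window is 9–67 days after 10 June 1999 (when the breach is discovered), so 19 June 1999 through 16 August 1999; done 13 August 1999 — within the window.
Step 3: 23 days after 2 September 1999 (end of the 20-day comment period, which began when the itemised statement is provided on 13 August 1999) is 25 September 1999; 3 September 1999 is within that limit.
Step 4: the window is 14–34 days after 3 September 1999 (when the final cure demand is issued), so 17 September 1999 through 7 October 1999; 15 September 1999 is 2 days too early.
The procedure was therefore not followed at step 4.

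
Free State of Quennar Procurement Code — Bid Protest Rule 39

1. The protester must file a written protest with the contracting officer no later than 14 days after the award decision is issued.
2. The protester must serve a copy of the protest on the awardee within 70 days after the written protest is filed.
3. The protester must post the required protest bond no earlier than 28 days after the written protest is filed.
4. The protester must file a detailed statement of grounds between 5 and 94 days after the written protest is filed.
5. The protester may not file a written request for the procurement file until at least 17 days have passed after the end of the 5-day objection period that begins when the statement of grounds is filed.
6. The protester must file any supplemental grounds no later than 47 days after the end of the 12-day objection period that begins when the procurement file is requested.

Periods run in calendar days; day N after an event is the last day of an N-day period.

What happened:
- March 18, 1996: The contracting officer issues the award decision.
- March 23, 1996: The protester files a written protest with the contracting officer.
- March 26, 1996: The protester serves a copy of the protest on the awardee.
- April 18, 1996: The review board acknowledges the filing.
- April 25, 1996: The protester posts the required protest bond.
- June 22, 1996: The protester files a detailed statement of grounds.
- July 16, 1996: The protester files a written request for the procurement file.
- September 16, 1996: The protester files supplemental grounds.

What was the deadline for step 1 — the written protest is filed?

Step 1 runs from March 18, 1996, when the award decision is issued. 14 days after March 18, 1996 is April 1, 1996.

April 1, 1996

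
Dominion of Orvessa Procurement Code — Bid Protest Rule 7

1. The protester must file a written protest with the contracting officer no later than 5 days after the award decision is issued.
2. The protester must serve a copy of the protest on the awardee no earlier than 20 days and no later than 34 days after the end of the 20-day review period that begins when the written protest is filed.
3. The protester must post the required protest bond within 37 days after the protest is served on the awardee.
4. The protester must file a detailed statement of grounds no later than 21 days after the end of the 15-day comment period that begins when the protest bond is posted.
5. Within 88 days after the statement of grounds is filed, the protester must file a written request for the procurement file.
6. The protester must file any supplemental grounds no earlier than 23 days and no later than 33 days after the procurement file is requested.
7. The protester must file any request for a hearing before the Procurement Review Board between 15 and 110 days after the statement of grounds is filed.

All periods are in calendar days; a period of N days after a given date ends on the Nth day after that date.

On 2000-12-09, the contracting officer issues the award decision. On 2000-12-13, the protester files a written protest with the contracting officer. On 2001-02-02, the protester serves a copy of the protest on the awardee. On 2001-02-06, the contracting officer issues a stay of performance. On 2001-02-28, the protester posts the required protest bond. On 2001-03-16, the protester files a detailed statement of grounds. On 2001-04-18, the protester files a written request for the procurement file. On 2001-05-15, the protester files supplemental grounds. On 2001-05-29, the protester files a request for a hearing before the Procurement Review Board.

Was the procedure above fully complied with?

Yes

Step 1: 5 days after 2000-12-09 (when the award decision is issued) is 2000-12-14; 2000-12-13 is within that limit.
Step 2: the window is 20–34 days after 2001-01-02 (end of the 20-day review period, which began when the written protest is filed on 2000-12-13), so 2001-01-22 through 2001-02-05; done 2001-02-02 — within the window.
Step 3: 37 days after 2001-02-02 (when the protest is served on the awardee) is 2001-03-11; done 2001-02-28 — timely.
Step 4: 21 days after 2001-03-15 (end of the 15-day comment period, which began when the protest bond is posted on 2001-02-28) is 2001-04-05; completed 2001-03-16, before the deadline.
Step 5: 88 days after 2001-03-16 (when the statement of grounds is filed) is 2001-06-12; 2001-04-18 is within that limit.
Step 6: the window is 23–33 days after 2001-04-18 (when the procurement file is requested), so 2001-05-11 through 2001-05-21; done 2001-05-15 — within the window.
Step 7: the window is 15–110 days after 2001-03-16 (when the statement of grounds is filed), so 2001-03-31 through 2001-07-04; done 2001-05-29 — within the window.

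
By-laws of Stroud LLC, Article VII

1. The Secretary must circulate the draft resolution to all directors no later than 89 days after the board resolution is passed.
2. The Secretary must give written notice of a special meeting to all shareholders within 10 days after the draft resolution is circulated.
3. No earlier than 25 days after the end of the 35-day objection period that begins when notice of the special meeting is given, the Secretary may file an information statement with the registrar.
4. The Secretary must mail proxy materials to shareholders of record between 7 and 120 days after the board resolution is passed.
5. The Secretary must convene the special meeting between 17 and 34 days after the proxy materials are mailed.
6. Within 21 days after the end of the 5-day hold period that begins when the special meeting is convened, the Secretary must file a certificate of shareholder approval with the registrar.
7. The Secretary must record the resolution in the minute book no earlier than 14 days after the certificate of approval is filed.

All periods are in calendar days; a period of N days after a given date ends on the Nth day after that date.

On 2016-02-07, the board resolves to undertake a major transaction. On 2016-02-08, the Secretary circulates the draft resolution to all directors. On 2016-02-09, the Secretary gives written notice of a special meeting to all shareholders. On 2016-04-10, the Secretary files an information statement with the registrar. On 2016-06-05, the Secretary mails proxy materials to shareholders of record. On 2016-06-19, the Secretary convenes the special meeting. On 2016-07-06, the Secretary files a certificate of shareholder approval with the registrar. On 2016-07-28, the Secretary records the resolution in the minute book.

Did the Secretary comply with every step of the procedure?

Step 1: 89 days after 2016-02-07 (when the board resolution is passed) is 2016-05-06; completed 2016-02-08, before the deadline.
Step 2: 10 days after 2016-02-08 (when the draft resolution is circulated) is 2016-02-18; done 2016-02-09 — timely.
Step 3: the earliest permitted date is 25 days after 2016-03-15 (end of the 35-day objection period, which began when notice of the special meeting is given on 2016-02-09), i.e. 2016-04-09; 2016-04-10 is on or after that date.
Step 4: the window is 7–120 days after 2016-02-07 (when the board resolution is passed), so 2016-02-14 through 2016-06-06; done 2016-06-05 — within the window.
Step 5: the window is 17–34 days after 2016-06-05 (when the proxy materials are mailed), so 2016-06-22 through 2016-07-09; done 2016-06-19 — 3 days before the window opened.
The analysis stops there.

No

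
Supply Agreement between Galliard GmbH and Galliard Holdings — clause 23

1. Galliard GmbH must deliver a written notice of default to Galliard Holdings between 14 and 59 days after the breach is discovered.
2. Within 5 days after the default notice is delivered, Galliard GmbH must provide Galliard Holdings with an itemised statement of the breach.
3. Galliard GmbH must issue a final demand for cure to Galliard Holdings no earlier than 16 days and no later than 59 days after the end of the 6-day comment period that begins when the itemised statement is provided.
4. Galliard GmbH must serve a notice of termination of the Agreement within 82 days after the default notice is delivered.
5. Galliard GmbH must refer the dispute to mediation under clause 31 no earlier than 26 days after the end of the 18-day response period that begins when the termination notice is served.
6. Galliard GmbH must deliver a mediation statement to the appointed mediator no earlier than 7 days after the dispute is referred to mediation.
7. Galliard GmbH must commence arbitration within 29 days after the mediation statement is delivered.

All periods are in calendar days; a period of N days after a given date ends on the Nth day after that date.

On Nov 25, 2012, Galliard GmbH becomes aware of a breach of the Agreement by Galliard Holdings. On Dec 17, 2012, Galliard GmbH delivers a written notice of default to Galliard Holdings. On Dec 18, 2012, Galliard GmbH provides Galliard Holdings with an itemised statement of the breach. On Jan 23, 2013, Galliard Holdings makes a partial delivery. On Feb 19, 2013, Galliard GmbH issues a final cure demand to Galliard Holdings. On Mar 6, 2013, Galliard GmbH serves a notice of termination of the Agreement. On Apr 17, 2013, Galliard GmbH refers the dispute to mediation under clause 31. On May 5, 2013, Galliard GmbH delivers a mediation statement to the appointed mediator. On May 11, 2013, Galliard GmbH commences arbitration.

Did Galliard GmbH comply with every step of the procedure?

No

Step 1: the window is 14–59 days after Nov 25, 2012 (when the breach is discovered), so Dec 9, 2012 through Jan 23, 2013; done Dec 17, 2012, which is between those dates.
Step 2: 5 days after Dec 17, 2012 (when the default notice is delivered) is Dec 22, 2012; done Dec 18, 2012 — timely.
Step 3: the window is 16–59 days after Dec 24, 2012 (end of the 6-day comment period, which began when the itemised statement is provided on Dec 18, 2012), so Jan 9, 2013 through Feb 21, 2013; done Feb 19, 2013 — within the window.
Step 4: 82 days after Dec 17, 2012 (when the default notice is delivered) is Mar 9, 2013; completed Mar 6, 2013, before the deadline.
Step 5: the earliest permitted date is 26 days after Mar 24, 2013 (end of the 18-day response period, which began when the termination notice is served on Mar 6, 2013), i.e. Apr 19, 2013; Apr 17, 2013 is 2 days before the earliest permitted date.
Later steps need not be reached.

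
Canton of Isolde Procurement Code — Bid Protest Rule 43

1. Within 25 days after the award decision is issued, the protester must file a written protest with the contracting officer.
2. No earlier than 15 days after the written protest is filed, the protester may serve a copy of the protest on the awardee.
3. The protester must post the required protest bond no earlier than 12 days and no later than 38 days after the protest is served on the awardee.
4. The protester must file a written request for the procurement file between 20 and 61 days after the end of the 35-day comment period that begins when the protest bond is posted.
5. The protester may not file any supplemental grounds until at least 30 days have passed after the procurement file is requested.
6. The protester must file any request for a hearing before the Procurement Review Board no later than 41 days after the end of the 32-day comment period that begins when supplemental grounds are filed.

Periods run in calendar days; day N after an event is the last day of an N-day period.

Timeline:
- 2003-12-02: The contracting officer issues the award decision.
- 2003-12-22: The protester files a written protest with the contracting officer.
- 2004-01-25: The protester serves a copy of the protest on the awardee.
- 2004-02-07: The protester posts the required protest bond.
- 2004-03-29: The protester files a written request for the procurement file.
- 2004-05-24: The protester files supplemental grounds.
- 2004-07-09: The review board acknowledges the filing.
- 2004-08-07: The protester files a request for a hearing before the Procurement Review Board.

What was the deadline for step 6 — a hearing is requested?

2004-08-05

Supplemental grounds are filed on 2004-05-24; the 32-day comment period therefore ends 2004-06-25, and step 6 runs from that date. 41 days after 2004-06-25 is 2004-08-05.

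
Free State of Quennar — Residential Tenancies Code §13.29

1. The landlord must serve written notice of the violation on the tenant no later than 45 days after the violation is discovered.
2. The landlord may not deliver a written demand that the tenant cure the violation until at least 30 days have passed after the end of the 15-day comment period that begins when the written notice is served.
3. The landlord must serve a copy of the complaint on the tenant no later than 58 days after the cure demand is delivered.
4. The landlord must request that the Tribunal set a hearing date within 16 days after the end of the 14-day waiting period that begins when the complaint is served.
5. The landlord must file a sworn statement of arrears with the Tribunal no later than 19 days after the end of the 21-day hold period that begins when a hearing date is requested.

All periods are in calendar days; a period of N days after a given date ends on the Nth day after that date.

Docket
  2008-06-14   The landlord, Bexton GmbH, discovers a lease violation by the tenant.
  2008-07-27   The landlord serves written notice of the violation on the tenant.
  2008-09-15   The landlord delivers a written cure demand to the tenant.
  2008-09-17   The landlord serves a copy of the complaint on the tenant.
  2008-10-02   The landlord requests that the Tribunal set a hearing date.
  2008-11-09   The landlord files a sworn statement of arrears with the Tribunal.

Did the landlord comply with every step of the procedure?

Yes

(1) due by 2008-06-14 + 45 days = 2008-07-29; completed 2008-07-27, before the deadline.
(2) permitted from 2008-08-11 + 30 days = 2008-09-10 onward; 2008-09-15 is on or after that date.
(3) due by 2008-09-15 + 58 days = 2008-11-12; done 2008-09-17 — timely.
(4) due by 2008-10-01 + 16 days = 2008-10-17; completed 2008-10-02, before the deadline.
(5) due by 2008-10-23 + 19 days = 2008-11-11; completed 2008-11-09, before the deadline.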